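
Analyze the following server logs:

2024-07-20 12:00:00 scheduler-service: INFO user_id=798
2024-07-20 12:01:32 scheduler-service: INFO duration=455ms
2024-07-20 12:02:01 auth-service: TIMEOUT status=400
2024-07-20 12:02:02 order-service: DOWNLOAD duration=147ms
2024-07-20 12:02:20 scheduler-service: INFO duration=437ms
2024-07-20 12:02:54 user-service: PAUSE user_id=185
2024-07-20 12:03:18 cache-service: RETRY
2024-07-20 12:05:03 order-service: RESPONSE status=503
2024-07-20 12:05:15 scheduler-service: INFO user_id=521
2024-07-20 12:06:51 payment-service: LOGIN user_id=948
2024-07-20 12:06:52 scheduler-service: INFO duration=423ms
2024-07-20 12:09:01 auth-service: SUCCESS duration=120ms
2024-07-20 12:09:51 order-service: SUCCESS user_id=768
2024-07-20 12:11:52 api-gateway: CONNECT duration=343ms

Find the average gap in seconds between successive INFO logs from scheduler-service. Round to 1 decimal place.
103.0

To calculate average interval:

1. Find all INFO events for scheduler-service in order
2. Calculate time gaps between consecutive events
3. Compute mean of gaps: 412 / 4 = 103.0 seconds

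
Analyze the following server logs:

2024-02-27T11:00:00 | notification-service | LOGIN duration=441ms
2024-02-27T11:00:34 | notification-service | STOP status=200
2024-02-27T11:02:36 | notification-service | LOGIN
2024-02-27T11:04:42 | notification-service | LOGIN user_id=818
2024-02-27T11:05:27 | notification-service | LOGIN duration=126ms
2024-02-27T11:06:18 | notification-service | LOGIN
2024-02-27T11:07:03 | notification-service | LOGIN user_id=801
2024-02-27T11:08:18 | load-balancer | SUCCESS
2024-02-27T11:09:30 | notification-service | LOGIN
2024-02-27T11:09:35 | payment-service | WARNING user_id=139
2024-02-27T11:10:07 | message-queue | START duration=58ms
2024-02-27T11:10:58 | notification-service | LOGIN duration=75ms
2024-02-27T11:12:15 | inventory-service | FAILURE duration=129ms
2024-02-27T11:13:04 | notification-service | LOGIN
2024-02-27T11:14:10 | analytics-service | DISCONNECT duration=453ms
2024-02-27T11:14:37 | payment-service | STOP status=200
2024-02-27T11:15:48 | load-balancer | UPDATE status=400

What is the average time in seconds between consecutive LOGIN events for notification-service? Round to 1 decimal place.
98.0

To calculate average interval:

1. Find all LOGIN events for notification-service in order
2. Calculate time gaps between consecutive events
3. Compute mean of gaps: 784 / 8 = 98.0 seconds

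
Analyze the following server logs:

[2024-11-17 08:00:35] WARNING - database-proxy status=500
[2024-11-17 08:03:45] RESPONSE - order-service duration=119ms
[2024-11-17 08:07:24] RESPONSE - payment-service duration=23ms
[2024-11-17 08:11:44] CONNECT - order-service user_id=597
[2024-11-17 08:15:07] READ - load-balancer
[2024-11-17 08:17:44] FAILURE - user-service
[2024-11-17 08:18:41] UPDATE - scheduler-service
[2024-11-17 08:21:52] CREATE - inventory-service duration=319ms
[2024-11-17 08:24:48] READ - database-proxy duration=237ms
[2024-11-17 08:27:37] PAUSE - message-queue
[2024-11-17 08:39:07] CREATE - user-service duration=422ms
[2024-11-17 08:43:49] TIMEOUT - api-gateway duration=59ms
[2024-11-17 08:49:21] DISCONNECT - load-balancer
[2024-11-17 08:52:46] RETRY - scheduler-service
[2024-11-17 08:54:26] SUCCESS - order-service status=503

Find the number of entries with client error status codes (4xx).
0

To find matching entries:

1. Pattern to match: client error status codes (4xx)
2. Scan each log entry for the pattern
3. Count matches: 0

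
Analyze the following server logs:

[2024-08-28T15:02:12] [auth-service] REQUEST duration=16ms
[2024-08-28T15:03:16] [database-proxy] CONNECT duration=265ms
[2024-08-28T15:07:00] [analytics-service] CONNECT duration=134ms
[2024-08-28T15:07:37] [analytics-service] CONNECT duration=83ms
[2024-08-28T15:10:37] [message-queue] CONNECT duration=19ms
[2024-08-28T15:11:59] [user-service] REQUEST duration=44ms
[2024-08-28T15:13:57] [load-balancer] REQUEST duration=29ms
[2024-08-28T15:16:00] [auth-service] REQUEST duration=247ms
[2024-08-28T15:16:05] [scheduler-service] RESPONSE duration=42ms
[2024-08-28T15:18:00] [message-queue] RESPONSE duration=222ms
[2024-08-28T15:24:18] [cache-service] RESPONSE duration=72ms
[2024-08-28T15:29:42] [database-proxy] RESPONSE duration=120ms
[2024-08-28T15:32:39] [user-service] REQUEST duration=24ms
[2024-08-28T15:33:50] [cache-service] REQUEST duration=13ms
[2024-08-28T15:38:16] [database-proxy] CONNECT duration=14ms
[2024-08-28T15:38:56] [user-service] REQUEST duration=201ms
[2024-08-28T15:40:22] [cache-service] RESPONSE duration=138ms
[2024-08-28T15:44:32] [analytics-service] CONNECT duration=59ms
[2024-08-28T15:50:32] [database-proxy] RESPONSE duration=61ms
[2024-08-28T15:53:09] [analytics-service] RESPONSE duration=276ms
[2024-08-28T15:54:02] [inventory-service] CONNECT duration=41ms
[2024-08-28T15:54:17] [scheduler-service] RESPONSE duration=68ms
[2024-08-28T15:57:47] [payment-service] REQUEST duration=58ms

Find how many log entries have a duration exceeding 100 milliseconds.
8

To count timeouts:

1. Threshold: 100ms
2. Extract duration from each log entry
3. Count entries where duration > 100
4. Timeout count: 8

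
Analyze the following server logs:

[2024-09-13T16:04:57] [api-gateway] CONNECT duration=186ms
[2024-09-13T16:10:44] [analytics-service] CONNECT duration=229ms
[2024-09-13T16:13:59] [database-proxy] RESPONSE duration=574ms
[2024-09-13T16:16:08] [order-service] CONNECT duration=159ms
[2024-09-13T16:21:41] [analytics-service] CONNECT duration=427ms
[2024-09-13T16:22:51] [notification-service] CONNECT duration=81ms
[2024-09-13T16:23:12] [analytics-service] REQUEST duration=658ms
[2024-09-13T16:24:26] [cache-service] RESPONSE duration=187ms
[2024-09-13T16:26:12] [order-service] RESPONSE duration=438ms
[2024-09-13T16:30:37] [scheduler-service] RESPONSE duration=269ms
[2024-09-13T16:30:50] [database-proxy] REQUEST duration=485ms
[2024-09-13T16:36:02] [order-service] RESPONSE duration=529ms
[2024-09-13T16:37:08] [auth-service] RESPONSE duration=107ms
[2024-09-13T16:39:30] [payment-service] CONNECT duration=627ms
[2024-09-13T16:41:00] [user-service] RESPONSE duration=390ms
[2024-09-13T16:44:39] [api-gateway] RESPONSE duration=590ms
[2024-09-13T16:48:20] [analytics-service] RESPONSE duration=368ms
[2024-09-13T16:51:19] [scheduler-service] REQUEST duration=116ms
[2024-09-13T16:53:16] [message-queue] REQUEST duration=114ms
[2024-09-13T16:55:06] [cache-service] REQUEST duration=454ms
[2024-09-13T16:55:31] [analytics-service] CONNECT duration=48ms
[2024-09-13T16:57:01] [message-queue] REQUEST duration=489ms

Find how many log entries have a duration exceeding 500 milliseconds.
5

To count timeouts:

1. Threshold: 500ms
2. Extract duration from each log entry
3. Count entries where duration > 500
4. Timeout count: 5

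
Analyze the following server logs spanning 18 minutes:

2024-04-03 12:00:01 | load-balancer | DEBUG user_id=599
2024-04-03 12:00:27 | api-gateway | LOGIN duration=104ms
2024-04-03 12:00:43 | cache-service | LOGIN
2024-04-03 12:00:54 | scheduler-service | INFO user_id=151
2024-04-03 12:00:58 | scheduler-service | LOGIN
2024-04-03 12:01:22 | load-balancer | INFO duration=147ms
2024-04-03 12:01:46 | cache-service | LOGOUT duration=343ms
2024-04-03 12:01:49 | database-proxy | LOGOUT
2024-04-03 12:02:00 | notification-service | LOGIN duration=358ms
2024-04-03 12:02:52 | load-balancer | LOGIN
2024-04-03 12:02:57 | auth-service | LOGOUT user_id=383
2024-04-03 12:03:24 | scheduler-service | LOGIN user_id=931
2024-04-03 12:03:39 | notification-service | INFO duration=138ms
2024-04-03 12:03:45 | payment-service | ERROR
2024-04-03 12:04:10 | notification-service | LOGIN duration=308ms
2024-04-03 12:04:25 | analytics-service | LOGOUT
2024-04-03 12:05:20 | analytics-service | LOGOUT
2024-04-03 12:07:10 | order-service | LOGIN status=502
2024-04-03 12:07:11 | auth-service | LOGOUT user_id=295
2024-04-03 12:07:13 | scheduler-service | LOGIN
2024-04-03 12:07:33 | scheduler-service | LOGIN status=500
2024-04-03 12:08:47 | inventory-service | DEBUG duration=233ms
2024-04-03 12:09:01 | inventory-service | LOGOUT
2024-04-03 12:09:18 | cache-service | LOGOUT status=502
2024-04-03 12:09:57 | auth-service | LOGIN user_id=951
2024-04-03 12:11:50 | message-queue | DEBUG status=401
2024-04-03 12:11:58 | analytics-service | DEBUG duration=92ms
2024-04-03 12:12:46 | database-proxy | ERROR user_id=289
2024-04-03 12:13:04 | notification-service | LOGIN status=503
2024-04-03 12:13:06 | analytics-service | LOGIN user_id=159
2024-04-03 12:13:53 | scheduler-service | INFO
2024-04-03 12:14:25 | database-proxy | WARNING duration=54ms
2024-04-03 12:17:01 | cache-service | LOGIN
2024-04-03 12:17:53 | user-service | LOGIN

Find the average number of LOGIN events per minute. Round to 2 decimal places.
0.83

To calculate the rate:

1. Count total LOGIN events: 15
2. Total time period: 18 minutes
3. Rate = 15 / 18 = 0.83 events per minute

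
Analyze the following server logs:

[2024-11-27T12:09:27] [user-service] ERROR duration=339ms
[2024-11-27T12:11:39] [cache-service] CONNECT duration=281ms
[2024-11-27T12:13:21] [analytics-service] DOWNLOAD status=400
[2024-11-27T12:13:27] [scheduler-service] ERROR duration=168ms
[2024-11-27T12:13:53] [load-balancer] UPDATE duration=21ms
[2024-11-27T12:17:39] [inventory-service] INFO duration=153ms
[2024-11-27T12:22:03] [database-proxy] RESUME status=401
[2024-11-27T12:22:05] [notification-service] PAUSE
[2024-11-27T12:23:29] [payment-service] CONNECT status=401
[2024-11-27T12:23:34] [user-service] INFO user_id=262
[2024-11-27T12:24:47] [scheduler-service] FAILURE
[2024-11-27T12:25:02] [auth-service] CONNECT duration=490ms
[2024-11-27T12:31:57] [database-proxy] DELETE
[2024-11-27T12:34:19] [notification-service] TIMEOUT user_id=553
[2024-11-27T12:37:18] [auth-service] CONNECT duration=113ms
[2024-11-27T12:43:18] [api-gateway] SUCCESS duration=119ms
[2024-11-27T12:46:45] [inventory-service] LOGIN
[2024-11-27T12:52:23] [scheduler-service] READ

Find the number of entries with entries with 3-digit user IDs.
2

To find matching entries:

1. Pattern to match: entries with 3-digit user IDs
2. Scan each log entry for the pattern
3. Count matches: 2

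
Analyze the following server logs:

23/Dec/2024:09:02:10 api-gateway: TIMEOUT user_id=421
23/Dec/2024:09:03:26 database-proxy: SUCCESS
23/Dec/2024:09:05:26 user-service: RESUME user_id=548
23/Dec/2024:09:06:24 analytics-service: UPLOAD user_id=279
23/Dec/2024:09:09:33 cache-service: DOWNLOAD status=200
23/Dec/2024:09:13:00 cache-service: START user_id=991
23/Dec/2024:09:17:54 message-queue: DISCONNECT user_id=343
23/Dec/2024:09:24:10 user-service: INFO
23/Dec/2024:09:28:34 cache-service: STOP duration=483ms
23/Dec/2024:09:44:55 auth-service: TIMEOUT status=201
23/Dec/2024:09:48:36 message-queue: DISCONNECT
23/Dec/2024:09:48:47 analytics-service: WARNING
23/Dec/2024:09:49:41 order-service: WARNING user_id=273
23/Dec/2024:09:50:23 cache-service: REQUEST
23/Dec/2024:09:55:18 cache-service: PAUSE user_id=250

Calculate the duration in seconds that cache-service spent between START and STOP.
934

To calculate state duration:

1. Find START event for cache-service: 23/Dec/2024:09:13:00
2. Find STOP event for cache-service: 23/Dec/2024:09:28:34
3. Calculate duration: 23/Dec/2024:09:28:34 - 23/Dec/2024:09:13:00 = 934 seconds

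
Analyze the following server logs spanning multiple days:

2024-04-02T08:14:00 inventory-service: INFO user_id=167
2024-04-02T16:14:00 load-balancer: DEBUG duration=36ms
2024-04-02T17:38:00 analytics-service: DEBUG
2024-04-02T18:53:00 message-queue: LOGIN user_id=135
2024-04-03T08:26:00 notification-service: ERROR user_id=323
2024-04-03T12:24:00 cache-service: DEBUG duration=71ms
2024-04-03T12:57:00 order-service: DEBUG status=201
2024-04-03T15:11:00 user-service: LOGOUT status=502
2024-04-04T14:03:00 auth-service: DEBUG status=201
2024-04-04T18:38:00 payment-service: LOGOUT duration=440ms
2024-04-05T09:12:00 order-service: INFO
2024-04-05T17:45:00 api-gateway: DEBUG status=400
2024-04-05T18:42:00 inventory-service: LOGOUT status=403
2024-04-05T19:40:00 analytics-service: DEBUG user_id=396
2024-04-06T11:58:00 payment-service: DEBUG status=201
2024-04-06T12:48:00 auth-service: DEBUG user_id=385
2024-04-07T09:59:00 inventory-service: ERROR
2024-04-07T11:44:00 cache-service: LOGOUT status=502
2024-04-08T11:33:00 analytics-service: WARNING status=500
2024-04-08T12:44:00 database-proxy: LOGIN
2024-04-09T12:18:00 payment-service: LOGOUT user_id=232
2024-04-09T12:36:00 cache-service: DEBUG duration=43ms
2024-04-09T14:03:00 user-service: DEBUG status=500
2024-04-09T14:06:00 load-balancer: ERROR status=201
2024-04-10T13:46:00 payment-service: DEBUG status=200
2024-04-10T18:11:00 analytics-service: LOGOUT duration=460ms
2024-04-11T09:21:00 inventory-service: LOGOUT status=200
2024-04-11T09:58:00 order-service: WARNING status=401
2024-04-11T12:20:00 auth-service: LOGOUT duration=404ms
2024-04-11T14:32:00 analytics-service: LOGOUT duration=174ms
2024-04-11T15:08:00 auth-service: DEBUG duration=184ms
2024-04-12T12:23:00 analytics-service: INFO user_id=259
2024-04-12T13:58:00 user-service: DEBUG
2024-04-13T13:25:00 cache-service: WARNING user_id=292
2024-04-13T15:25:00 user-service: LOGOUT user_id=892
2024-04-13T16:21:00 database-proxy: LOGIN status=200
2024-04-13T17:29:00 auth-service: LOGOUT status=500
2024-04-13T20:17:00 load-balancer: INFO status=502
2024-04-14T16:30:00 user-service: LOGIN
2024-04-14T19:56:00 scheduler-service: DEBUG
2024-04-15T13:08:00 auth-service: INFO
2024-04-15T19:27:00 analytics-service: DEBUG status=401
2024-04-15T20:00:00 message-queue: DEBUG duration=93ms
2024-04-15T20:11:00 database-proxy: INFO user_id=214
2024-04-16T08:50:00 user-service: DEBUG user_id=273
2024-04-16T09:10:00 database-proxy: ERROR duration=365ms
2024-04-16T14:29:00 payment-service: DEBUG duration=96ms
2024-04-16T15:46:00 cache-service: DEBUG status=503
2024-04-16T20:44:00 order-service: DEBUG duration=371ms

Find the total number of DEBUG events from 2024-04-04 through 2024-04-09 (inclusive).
7

To filter by date range:

1. Date range: 2024-04-04 through 2024-04-09, both dates inclusive
2. Filter for DEBUG events whose date falls in this range
3. Count matching events: 7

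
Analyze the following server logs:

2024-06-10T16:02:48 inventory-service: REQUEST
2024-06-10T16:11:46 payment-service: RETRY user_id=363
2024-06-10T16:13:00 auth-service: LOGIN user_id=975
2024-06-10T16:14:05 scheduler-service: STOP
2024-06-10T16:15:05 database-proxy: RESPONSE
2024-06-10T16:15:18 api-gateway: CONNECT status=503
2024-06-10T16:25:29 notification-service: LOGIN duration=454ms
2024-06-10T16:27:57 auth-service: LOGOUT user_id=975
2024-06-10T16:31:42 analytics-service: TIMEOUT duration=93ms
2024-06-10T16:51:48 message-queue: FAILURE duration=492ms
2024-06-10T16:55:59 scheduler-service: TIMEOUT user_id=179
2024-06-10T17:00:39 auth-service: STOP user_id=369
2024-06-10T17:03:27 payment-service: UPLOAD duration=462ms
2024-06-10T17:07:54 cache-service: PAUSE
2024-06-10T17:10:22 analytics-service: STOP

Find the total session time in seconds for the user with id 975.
897

To calculate session duration:

1. Find LOGIN event for user_id=975: 2024-06-10T16:13:00
2. Find LOGOUT event for user_id=975: 2024-06-10T16:27:57
3. Session duration: 2024-06-10T16:27:57 - 2024-06-10T16:13:00 = 897 seconds (14 minutes)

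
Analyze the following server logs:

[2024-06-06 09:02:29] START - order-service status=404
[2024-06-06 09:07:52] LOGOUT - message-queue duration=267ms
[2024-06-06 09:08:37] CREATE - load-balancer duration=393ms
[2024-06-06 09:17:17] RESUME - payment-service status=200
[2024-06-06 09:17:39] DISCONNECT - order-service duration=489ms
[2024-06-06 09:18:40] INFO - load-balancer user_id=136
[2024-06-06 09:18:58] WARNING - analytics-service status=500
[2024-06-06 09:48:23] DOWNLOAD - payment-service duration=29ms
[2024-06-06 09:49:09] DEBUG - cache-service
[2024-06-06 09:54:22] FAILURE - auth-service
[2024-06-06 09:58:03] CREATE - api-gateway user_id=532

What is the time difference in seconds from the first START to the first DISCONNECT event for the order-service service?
910

To find the time between events:

1. Locate the first START event for order-service: 2024-06-06 09:02:29
2. Locate the first DISCONNECT event for order-service: 2024-06-06 09:17:39
3. Calculate the difference: 2024-06-06 09:17:39 - 2024-06-06 09:02:29 = 910 seconds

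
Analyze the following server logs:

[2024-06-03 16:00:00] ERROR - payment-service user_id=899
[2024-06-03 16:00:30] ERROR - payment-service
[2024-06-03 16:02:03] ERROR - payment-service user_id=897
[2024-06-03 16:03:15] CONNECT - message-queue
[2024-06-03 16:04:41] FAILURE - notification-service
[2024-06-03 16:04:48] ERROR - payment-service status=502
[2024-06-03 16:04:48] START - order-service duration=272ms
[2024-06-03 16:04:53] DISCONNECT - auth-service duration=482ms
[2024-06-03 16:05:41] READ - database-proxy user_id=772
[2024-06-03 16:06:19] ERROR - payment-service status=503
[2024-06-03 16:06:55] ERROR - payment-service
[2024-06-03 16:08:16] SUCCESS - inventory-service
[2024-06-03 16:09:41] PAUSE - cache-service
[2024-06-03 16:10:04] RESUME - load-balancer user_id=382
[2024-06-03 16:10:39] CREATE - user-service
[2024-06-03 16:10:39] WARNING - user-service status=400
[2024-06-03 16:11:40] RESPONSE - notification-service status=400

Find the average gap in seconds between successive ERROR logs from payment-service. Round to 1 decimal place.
83.0

To calculate average interval:

1. Find all ERROR events for payment-service in order
2. Calculate time gaps between consecutive events
3. Compute mean of gaps: 415 / 5 = 83.0 seconds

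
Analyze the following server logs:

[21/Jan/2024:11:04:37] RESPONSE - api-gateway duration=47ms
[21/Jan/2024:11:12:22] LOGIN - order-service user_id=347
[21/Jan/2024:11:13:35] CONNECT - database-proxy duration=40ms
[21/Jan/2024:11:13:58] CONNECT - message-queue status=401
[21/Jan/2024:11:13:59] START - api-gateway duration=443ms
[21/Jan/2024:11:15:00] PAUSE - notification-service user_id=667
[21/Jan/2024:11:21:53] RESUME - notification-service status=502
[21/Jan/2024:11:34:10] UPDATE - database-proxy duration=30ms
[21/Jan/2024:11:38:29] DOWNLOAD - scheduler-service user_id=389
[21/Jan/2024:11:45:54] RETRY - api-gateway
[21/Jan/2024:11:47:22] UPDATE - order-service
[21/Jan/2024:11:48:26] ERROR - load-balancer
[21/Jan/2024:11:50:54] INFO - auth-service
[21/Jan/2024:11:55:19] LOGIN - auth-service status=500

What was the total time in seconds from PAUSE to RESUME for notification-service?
413

To calculate state duration:

1. Find PAUSE event for notification-service: 21/Jan/2024:11:15:00
2. Find RESUME event for notification-service: 21/Jan/2024:11:21:53
3. Calculate duration: 21/Jan/2024:11:21:53 - 21/Jan/2024:11:15:00 = 413 seconds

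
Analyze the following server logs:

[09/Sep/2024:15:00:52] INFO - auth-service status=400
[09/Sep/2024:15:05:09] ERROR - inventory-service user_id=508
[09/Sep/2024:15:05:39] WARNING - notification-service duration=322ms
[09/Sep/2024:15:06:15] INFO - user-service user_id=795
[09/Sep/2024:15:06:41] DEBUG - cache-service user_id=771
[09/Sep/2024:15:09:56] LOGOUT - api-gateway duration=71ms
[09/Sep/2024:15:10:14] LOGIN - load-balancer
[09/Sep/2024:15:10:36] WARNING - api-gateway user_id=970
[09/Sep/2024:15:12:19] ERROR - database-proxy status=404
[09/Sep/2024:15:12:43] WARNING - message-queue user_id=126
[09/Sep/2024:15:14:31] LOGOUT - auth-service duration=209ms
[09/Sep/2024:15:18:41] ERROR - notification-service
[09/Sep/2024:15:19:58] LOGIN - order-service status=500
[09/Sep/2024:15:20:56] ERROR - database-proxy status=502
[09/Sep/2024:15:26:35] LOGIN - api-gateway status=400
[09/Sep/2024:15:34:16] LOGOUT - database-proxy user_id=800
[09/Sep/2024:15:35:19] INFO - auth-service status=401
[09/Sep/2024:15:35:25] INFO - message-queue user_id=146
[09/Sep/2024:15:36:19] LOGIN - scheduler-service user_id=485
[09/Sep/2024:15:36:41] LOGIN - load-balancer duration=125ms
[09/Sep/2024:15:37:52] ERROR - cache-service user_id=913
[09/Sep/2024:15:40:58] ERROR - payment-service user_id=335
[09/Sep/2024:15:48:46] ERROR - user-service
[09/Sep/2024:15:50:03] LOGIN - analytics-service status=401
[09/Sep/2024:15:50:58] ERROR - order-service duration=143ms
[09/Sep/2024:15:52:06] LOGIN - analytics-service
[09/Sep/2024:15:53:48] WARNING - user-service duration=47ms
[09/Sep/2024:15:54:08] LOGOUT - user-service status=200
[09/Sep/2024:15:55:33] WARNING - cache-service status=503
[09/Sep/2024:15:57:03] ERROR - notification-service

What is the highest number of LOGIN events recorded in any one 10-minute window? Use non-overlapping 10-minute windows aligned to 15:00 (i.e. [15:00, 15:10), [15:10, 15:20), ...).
2

To find the burst window:

1. Divide the log period into non-overlapping 10-minute windows starting at 15:00
2. Count LOGIN events in each window
3. Find the window with maximum count
4. Maximum events in a window: 2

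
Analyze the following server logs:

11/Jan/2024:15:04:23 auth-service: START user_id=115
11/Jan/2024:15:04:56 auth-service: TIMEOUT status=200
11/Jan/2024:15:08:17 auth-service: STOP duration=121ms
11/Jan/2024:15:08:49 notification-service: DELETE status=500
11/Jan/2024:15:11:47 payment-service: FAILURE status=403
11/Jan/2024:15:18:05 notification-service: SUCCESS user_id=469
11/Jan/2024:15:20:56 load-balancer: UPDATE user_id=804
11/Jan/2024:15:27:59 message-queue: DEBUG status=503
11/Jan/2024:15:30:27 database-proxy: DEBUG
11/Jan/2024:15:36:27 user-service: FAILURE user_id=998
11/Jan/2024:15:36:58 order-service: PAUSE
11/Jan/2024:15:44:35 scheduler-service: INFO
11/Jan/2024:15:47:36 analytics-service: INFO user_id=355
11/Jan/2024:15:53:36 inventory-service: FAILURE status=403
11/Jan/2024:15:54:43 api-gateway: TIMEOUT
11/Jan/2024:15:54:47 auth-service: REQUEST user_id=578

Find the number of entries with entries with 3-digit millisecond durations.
1

To find matching entries:

1. Pattern to match: entries with 3-digit millisecond durations
2. Scan each log entry for the pattern
3. Count matches: 1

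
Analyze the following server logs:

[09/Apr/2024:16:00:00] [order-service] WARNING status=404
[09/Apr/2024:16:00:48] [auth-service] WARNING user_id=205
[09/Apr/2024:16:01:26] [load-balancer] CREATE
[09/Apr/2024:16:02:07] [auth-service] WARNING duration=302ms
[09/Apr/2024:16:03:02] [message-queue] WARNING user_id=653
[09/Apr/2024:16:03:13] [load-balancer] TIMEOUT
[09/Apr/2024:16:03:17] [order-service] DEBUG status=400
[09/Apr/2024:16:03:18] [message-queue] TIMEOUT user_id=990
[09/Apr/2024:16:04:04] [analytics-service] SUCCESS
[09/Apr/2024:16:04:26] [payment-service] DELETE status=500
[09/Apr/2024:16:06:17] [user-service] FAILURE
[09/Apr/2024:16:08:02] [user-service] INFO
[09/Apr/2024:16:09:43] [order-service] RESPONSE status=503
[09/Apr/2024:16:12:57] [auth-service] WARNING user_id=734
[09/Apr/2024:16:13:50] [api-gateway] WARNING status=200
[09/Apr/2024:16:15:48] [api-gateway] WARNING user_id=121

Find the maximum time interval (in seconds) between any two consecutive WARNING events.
595

To find the longest gap:

1. Extract all WARNING events in chronological order
2. Calculate time differences between consecutive events
3. Find the maximum difference
4. Longest gap: 595 seconds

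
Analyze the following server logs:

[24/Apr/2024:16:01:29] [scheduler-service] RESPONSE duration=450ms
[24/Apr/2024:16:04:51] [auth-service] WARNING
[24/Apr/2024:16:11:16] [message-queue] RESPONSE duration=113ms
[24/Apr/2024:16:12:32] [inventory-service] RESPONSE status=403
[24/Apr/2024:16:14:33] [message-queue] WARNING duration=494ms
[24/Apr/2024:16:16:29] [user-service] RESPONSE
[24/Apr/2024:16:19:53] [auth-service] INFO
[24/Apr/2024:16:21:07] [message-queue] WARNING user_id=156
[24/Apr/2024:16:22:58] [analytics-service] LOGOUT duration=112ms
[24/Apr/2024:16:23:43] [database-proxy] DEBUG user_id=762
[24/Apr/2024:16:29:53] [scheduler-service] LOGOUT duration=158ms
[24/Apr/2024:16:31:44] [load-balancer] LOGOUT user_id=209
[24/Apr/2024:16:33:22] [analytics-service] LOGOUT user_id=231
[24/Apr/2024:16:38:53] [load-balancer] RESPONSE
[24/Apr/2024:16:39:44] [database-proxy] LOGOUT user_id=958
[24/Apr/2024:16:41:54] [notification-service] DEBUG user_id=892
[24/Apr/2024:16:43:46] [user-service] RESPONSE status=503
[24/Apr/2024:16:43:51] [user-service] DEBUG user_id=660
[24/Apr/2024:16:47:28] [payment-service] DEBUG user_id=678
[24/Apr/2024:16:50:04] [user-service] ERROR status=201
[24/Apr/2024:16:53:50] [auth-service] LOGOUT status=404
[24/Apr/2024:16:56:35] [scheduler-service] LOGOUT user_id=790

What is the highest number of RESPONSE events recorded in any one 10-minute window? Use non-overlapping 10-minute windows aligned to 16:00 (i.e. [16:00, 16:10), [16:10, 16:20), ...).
3

To find the burst window:

1. Divide the log period into non-overlapping 10-minute windows starting at 16:00
2. Count RESPONSE events in each window
3. Find the window with maximum count
4. Maximum events in a window: 3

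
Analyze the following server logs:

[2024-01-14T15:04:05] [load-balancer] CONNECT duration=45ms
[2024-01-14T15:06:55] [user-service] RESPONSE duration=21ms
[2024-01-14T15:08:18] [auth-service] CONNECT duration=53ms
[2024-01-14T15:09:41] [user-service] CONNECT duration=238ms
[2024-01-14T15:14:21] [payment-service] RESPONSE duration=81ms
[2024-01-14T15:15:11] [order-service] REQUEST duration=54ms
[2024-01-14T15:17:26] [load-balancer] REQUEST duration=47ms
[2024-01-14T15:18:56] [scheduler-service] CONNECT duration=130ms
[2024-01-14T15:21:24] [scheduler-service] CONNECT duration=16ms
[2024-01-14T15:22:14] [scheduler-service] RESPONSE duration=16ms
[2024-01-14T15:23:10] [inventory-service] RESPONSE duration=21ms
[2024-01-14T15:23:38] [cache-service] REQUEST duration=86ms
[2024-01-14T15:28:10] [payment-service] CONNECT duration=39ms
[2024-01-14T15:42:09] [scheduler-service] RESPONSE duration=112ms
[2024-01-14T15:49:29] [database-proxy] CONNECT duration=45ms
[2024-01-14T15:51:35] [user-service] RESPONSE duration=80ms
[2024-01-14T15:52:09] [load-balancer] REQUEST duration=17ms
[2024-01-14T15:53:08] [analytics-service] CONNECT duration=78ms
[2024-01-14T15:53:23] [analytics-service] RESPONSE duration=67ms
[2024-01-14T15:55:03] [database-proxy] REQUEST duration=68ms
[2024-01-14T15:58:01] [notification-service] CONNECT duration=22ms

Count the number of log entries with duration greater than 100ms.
3

To count timeouts:

1. Threshold: 100ms
2. Extract duration from each log entry
3. Count entries where duration > 100
4. Timeout count: 3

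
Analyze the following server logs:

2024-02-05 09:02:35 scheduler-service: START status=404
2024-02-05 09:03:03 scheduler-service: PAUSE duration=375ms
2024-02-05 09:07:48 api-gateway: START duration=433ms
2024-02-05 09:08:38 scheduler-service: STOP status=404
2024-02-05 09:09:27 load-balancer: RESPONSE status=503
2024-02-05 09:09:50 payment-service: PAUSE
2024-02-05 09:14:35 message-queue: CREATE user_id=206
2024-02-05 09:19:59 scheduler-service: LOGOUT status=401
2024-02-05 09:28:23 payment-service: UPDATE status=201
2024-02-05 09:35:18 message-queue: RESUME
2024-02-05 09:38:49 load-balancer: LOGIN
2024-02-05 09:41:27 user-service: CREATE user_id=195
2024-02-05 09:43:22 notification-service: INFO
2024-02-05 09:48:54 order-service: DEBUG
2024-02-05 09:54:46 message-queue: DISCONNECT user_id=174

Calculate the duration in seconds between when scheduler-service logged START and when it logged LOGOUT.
1044

To find the time between events:

1. Locate the first START event for scheduler-service: 2024-02-05 09:02:35
2. Locate the first LOGOUT event for scheduler-service: 2024-02-05 09:19:59
3. Calculate the difference: 2024-02-05 09:19:59 - 2024-02-05 09:02:35 = 1044 seconds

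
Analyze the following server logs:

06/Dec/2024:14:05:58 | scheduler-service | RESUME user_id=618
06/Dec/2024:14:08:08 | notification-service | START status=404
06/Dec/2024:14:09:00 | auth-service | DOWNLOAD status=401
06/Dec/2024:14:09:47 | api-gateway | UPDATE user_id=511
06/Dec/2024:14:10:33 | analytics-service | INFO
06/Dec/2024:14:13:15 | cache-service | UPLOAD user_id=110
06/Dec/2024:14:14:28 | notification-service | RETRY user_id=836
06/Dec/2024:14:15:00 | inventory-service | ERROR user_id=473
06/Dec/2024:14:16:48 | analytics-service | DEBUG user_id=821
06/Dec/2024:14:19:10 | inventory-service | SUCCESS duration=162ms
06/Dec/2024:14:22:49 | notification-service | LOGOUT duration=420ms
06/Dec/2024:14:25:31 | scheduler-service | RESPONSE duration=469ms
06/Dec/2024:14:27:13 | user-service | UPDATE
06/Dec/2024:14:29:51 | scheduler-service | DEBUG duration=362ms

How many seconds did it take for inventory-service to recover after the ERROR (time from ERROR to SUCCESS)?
250

To calculate recovery time:

1. Find ERROR event for inventory-service: 06/Dec/2024:14:15:00
2. Find next SUCCESS event for inventory-service: 06/Dec/2024:14:19:10
3. Recovery time: 06/Dec/2024:14:19:10 - 06/Dec/2024:14:15:00 = 250 seconds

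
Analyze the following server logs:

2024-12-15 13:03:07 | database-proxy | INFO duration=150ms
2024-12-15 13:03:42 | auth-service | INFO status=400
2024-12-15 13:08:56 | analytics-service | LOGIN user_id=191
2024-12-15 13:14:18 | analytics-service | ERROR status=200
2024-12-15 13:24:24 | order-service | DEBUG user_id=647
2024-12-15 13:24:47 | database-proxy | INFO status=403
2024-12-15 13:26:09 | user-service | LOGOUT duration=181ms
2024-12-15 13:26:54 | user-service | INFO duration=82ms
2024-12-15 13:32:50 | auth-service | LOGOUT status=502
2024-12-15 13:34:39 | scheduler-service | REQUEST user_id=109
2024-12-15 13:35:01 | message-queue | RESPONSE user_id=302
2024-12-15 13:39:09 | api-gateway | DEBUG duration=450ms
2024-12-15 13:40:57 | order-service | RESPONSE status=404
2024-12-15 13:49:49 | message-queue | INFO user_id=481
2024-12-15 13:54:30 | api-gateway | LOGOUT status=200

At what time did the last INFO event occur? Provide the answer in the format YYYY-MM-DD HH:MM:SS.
2024-12-15 13:49:49

To find the last event:

1. Filter for all INFO events
2. Sort by timestamp
3. Select the last one
4. Timestamp: 2024-12-15 13:49:49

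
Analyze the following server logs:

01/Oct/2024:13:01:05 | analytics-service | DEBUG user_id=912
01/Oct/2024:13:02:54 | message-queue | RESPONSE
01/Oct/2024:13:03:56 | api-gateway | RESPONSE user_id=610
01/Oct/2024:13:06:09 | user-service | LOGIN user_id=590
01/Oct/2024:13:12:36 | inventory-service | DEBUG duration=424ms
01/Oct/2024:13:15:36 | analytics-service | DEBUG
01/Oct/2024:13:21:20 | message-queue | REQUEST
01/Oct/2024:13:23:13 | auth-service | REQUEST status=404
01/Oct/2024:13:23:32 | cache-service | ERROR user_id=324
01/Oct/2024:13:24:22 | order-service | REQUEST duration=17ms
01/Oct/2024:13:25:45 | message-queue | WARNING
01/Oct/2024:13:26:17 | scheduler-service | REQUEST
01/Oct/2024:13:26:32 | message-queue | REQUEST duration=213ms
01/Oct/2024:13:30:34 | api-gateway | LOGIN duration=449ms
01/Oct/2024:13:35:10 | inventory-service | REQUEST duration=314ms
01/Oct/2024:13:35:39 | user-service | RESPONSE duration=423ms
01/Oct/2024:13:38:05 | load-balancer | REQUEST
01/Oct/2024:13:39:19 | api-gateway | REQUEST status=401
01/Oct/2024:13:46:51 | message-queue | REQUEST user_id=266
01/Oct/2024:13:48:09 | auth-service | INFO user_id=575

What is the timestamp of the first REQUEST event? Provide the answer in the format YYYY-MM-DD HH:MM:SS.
2024-10-01 13:21:20

To find the first event:

1. Filter for all REQUEST events
2. Sort by timestamp
3. Select the first one
4. Timestamp: 2024-10-01 13:21:20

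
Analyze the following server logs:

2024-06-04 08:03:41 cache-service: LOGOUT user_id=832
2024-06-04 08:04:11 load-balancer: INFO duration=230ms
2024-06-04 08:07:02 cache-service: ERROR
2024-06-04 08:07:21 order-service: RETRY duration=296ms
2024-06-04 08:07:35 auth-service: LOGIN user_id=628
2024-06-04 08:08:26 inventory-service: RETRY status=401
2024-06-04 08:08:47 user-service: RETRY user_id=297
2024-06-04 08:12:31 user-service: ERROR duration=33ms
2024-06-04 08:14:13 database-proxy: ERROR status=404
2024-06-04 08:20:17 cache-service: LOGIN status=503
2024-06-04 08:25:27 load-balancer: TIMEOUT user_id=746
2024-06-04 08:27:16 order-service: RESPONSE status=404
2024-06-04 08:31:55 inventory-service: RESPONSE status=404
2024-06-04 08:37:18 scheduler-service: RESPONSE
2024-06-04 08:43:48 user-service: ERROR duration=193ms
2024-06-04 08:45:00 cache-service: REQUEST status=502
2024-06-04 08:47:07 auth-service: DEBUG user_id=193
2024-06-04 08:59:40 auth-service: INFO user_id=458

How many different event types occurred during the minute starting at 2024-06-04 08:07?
3

To count unique event types:

1. Filter events in the minute starting at 2024-06-04 08:07
2. Extract event types from matching entries
3. Count unique types: 3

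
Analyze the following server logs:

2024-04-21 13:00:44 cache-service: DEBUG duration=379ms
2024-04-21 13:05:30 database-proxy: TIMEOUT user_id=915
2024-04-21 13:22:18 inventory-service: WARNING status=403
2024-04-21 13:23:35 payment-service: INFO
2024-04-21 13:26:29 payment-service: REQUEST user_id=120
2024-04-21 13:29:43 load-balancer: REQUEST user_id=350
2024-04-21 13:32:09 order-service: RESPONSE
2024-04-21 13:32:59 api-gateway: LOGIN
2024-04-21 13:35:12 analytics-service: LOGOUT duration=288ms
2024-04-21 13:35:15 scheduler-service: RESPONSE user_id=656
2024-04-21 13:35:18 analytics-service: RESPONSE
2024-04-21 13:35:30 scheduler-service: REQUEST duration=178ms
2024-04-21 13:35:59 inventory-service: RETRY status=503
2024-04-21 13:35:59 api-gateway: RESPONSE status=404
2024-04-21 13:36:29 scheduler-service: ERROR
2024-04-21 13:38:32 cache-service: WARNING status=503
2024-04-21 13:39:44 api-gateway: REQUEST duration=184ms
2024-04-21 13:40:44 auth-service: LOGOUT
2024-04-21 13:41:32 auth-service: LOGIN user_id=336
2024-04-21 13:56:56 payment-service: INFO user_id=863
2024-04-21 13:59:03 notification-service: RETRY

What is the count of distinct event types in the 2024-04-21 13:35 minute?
4

To count unique event types:

1. Filter events in the minute starting at 2024-04-21 13:35
2. Extract event types from matching entries
3. Count unique types: 4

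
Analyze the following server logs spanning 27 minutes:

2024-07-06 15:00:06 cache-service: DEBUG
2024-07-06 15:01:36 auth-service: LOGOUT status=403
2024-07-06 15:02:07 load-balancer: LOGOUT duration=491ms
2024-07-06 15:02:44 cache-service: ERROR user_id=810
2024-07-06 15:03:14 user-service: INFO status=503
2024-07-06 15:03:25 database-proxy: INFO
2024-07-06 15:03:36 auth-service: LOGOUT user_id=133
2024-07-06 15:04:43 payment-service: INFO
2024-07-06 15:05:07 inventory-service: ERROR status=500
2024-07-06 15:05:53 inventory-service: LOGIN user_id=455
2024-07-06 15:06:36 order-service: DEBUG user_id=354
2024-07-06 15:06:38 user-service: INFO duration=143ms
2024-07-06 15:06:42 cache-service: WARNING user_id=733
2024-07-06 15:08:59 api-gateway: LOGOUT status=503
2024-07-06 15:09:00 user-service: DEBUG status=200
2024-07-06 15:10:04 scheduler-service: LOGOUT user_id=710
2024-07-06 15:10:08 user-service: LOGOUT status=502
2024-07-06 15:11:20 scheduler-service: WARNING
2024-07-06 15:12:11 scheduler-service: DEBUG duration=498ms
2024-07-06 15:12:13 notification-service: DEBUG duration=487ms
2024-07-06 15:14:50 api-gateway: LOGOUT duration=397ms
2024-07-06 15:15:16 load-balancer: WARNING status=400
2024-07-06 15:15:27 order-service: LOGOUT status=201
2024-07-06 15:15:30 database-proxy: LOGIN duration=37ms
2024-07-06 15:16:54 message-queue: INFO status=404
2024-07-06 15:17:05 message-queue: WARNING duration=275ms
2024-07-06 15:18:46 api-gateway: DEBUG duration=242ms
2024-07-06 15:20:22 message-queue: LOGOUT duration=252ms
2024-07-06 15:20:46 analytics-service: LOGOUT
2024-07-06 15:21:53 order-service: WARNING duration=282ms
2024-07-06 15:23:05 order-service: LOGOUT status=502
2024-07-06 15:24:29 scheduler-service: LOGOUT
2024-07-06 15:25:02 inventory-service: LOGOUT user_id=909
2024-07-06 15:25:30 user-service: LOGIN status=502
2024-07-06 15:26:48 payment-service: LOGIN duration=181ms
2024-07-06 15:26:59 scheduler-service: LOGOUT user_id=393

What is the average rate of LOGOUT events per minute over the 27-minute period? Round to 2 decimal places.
0.52

To calculate the rate:

1. Count total LOGOUT events: 14
2. Total time period: 27 minutes
3. Rate = 14 / 27 = 0.52 events per minute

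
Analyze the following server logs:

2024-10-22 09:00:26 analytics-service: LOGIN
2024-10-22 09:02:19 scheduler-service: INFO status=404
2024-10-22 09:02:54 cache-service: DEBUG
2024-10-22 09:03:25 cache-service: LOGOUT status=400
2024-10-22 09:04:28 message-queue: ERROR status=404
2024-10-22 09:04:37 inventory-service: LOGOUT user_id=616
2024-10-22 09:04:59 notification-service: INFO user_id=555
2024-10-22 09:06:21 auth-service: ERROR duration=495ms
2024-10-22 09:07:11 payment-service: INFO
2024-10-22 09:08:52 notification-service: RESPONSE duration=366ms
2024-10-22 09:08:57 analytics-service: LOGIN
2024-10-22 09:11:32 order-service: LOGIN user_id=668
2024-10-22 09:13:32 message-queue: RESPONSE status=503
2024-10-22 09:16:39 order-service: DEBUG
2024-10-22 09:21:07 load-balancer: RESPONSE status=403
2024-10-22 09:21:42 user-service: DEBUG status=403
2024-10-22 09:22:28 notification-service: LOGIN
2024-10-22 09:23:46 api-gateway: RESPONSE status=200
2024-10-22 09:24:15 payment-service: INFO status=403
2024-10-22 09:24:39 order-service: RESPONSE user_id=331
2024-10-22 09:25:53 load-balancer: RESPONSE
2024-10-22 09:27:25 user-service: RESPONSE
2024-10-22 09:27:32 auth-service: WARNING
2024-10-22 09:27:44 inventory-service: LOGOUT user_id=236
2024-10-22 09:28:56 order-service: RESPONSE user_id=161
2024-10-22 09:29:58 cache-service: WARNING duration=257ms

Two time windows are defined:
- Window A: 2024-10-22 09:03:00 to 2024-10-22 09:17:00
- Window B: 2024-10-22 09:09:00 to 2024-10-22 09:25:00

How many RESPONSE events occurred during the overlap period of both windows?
1

To find overlap events:

1. Window A: 2024-10-22 09:03:00 to 2024-10-22 09:17:00
2. Window B: 2024-10-22 09:09:00 to 2024-10-22 09:25:00
3. Overlap period: 2024-10-22 09:09:00 to 2024-10-22 09:17:00
4. Count RESPONSE events in overlap: 1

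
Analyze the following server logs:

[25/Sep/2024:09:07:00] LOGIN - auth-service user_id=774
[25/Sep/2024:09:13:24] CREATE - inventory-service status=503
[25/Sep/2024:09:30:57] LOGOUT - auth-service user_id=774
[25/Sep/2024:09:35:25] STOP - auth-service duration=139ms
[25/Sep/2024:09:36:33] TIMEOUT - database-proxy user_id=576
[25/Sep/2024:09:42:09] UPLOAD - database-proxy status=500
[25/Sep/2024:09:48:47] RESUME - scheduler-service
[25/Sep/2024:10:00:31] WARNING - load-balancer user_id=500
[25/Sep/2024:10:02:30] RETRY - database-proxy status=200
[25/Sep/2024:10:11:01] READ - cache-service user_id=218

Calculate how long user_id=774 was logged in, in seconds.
1437

To calculate session duration:

1. Find LOGIN event for user_id=774: 25/Sep/2024:09:07:00
2. Find LOGOUT event for user_id=774: 25/Sep/2024:09:30:57
3. Session duration: 25/Sep/2024:09:30:57 - 25/Sep/2024:09:07:00 = 1437 seconds (23 minutes)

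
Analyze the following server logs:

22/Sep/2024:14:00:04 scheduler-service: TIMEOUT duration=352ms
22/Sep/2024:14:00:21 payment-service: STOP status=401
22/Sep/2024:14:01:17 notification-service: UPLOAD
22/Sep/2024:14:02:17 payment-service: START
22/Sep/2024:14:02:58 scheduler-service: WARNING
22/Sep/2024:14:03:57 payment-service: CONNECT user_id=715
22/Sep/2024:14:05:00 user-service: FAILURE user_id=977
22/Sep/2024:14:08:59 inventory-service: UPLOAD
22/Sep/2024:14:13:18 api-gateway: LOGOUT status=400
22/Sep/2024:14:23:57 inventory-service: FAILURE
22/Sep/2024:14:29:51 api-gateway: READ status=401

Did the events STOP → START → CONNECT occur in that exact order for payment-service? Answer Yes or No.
Yes

To verify sequence order:

1. Find all events in sequence STOP → START → CONNECT for payment-service
2. Extract their timestamps
3. Check if timestamps are in ascending order
4. Result: Yes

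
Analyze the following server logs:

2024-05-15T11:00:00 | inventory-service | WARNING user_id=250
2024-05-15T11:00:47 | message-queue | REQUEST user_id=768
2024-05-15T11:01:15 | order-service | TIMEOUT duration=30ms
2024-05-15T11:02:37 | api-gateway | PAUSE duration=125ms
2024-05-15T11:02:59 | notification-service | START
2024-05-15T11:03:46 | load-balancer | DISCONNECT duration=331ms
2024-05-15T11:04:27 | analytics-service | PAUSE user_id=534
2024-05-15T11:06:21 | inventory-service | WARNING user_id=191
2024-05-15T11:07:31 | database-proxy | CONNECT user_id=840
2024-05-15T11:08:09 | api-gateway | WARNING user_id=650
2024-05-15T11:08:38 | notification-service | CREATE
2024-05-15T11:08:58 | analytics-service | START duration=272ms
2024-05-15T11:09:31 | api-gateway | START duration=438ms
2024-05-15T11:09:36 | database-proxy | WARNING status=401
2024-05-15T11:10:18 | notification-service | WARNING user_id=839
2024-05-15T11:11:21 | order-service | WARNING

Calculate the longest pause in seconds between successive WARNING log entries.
381

To find the longest gap:

1. Extract all WARNING events in chronological order
2. Calculate time differences between consecutive events
3. Find the maximum difference
4. Longest gap: 381 seconds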